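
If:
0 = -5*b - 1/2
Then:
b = -1/10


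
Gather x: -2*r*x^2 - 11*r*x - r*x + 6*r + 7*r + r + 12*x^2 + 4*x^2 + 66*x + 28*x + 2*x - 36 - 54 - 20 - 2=14*r + x^2*(16 - 2*r) + x*(96 - 12*r) - 112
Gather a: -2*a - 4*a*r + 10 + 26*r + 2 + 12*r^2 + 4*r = a*(-4*r - 2) + 12*r^2 + 30*r + 12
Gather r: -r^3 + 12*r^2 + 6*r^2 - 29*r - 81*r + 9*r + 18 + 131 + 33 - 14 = -r^3 + 18*r^2 - 101*r + 168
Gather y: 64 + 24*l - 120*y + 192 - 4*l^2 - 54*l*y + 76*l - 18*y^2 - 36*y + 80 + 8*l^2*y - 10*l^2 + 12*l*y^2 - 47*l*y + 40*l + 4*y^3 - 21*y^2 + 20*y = -14*l^2 + 140*l + 4*y^3 + y^2*(12*l - 39) + y*(8*l^2 - 101*l - 136) + 336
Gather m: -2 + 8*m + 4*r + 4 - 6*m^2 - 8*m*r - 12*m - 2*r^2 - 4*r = -6*m^2 + m*(-8*r - 4) - 2*r^2 + 2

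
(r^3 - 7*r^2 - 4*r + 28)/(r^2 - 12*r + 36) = (r^3 - 7*r^2 - 4*r + 28)/(r^2 - 12*r + 36)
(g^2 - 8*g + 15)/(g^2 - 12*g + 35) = (g - 3)/(g - 7)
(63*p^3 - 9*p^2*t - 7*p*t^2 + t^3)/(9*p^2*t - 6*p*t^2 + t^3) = (21*p^2 + 4*p*t - t^2)/(t*(3*p - t))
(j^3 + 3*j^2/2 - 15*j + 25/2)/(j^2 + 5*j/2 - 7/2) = (2*j^2 + 5*j - 25)/(2*j + 7)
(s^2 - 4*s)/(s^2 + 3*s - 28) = s/(s + 7)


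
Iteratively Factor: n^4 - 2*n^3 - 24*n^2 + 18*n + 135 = (n + 3)*(n^3 - 5*n^2 - 9*n + 45) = (n - 3)*(n + 3)*(n^2 - 2*n - 15) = (n - 5)*(n - 3)*(n + 3)*(n + 3)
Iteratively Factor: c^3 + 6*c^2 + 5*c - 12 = (c - 1)*(c^2 + 7*c + 12) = (c - 1)*(c + 3)*(c + 4)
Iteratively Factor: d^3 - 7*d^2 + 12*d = (d - 4)*(d^2 - 3*d) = d*(d - 4)*(d - 3)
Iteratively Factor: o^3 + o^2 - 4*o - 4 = (o - 2)*(o^2 + 3*o + 2) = (o - 2)*(o + 1)*(o + 2)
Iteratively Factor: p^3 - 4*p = (p)*(p^2 - 4) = p*(p + 2)*(p - 2)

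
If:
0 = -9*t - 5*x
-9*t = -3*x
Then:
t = 0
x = 0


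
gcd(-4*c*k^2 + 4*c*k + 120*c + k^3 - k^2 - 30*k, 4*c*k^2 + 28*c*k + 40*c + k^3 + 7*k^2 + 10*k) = k + 5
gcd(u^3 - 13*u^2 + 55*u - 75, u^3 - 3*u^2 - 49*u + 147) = u - 3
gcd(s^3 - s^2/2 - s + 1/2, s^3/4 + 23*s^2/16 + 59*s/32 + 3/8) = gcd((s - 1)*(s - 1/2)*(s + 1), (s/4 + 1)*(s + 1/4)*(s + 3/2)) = 1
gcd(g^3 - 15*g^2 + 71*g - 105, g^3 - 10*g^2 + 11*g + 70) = g^2 - 12*g + 35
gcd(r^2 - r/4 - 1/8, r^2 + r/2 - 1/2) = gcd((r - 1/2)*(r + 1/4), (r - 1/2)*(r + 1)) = r - 1/2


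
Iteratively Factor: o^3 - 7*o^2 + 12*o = (o)*(o^2 - 7*o + 12) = o*(o - 4)*(o - 3)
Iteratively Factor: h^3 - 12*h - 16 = (h - 4)*(h^2 + 4*h + 4) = (h - 4)*(h + 2)*(h + 2)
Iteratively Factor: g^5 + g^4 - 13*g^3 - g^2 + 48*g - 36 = (g + 3)*(g^4 - 2*g^3 - 7*g^2 + 20*g - 12) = (g - 1)*(g + 3)*(g^3 - g^2 - 8*g + 12) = (g - 2)*(g - 1)*(g + 3)*(g^2 + g - 6) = (g - 2)^2*(g - 1)*(g + 3)*(g + 3)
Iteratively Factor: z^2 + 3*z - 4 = (z - 1)*(z + 4)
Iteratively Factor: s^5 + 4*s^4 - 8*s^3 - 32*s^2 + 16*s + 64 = (s - 2)*(s^4 + 6*s^3 + 4*s^2 - 24*s - 32) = (s - 2)*(s + 2)*(s^3 + 4*s^2 - 4*s - 16) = (s - 2)*(s + 2)^2*(s^2 + 2*s - 8) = (s - 2)^2*(s + 2)^2*(s + 4)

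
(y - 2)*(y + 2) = y^2 - 4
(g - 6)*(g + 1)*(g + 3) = g^3 - 2*g^2 - 21*g - 18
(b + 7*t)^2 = b^2 + 14*b*t + 49*t^2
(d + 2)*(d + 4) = d^2 + 6*d + 8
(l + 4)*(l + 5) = l^2 + 9*l + 20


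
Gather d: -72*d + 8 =8 - 72*d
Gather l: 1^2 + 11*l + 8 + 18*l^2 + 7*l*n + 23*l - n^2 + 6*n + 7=18*l^2 + l*(7*n + 34) - n^2 + 6*n + 16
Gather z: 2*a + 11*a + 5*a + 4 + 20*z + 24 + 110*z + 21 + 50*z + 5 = 18*a + 180*z + 54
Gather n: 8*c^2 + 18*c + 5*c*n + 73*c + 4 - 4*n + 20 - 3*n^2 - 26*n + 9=8*c^2 + 91*c - 3*n^2 + n*(5*c - 30) + 33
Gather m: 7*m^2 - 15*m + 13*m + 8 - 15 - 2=7*m^2 - 2*m - 9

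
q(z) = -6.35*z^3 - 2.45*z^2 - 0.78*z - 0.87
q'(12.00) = -2802.78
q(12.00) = -11335.83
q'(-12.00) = -2685.18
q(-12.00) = 10628.49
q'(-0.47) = -2.69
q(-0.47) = -0.39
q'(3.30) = -224.40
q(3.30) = -258.32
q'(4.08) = -337.89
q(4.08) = -476.11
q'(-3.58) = -227.39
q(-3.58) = 261.88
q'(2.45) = -127.13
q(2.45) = -110.87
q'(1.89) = -78.09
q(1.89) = -53.97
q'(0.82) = -17.61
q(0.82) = -6.66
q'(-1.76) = -51.17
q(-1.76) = 27.53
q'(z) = -19.05*z^2 - 4.9*z - 0.78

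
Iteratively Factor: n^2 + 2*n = (n)*(n + 2)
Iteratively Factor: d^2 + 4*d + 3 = (d + 3)*(d + 1)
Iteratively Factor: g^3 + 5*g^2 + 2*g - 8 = (g - 1)*(g^2 + 6*g + 8) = (g - 1)*(g + 2)*(g + 4)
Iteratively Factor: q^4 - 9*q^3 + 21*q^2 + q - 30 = (q - 3)*(q^3 - 6*q^2 + 3*q + 10) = (q - 5)*(q - 3)*(q^2 - q - 2) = (q - 5)*(q - 3)*(q + 1)*(q - 2)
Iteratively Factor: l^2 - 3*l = (l - 3)*(l)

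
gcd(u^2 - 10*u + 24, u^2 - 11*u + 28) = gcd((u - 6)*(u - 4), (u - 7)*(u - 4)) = u - 4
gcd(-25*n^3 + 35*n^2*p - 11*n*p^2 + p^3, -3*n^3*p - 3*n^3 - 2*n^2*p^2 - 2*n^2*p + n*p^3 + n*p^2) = 1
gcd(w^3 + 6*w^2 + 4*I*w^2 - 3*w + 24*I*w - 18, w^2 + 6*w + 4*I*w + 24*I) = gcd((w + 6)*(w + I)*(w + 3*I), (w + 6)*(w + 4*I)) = w + 6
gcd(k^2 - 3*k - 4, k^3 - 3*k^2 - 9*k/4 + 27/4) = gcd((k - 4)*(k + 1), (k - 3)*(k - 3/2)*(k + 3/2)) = 1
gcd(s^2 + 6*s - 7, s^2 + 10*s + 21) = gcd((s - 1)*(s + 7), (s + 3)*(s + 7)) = s + 7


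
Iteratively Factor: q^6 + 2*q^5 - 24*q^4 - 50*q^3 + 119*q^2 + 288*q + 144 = (q - 4)*(q^5 + 6*q^4 - 50*q^2 - 81*q - 36) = (q - 4)*(q + 3)*(q^4 + 3*q^3 - 9*q^2 - 23*q - 12) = (q - 4)*(q + 1)*(q + 3)*(q^3 + 2*q^2 - 11*q - 12) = (q - 4)*(q - 3)*(q + 1)*(q + 3)*(q^2 + 5*q + 4) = (q - 4)*(q - 3)*(q + 1)*(q + 3)*(q + 4)*(q + 1)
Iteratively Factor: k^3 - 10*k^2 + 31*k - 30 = (k - 5)*(k^2 - 5*k + 6) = (k - 5)*(k - 2)*(k - 3)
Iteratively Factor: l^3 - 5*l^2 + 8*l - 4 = (l - 1)*(l^2 - 4*l + 4) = (l - 2)*(l - 1)*(l - 2)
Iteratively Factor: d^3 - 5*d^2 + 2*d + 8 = (d + 1)*(d^2 - 6*d + 8) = (d - 2)*(d + 1)*(d - 4)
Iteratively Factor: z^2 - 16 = (z - 4)*(z + 4)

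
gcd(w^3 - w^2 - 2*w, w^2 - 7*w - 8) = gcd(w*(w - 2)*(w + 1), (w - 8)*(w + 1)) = w + 1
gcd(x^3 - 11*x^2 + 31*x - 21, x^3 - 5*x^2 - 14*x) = x - 7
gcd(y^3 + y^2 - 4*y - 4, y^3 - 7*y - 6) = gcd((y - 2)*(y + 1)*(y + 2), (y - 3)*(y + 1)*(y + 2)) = y^2 + 3*y + 2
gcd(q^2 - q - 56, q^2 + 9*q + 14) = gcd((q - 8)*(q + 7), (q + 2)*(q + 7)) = q + 7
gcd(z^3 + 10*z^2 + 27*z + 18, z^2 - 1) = z + 1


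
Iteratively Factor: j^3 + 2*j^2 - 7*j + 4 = (j - 1)*(j^2 + 3*j - 4) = (j - 1)*(j + 4)*(j - 1)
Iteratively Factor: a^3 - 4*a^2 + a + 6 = (a - 3)*(a^2 - a - 2) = (a - 3)*(a - 2)*(a + 1)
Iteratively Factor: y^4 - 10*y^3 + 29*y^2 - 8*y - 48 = (y - 4)*(y^3 - 6*y^2 + 5*y + 12) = (y - 4)*(y - 3)*(y^2 - 3*y - 4) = (y - 4)^2*(y - 3)*(y + 1)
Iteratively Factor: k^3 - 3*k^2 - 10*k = (k + 2)*(k^2 - 5*k) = k*(k + 2)*(k - 5)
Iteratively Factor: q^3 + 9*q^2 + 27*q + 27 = (q + 3)*(q^2 + 6*q + 9) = (q + 3)^2*(q + 3)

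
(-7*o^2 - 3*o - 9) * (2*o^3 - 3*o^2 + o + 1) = -14*o^5 + 15*o^4 - 16*o^3 + 17*o^2 - 12*o - 9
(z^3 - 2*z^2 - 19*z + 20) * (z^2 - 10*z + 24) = z^5 - 12*z^4 + 25*z^3 + 162*z^2 - 656*z + 480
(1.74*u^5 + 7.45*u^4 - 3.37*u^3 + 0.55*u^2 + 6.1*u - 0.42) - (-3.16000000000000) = 1.74*u^5 + 7.45*u^4 - 3.37*u^3 + 0.55*u^2 + 6.1*u + 2.74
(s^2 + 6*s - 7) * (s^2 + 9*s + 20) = s^4 + 15*s^3 + 67*s^2 + 57*s - 140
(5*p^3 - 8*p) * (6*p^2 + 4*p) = 30*p^5 + 20*p^4 - 48*p^3 - 32*p^2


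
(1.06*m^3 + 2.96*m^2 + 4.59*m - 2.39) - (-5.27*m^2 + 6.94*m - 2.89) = 1.06*m^3 + 8.23*m^2 - 2.35*m + 0.5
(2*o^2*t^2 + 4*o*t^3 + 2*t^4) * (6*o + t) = 12*o^3*t^2 + 26*o^2*t^3 + 16*o*t^4 + 2*t^5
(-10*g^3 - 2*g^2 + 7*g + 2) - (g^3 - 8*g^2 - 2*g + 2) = -11*g^3 + 6*g^2 + 9*g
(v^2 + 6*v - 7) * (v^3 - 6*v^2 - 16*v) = v^5 - 59*v^3 - 54*v^2 + 112*v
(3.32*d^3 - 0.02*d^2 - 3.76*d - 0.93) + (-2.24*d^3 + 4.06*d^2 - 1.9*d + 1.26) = 1.08*d^3 + 4.04*d^2 - 5.66*d + 0.33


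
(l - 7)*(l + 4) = l^2 - 3*l - 28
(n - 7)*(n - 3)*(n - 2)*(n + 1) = n^4 - 11*n^3 + 29*n^2 - n - 42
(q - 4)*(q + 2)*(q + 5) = q^3 + 3*q^2 - 18*q - 40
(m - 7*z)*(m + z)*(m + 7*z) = m^3 + m^2*z - 49*m*z^2 - 49*z^3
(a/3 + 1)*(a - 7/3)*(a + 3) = a^3/3 + 11*a^2/9 - 5*a/3 - 7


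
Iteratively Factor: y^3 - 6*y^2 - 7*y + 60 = (y - 5)*(y^2 - y - 12) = (y - 5)*(y - 4)*(y + 3)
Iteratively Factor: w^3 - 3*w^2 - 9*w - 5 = (w - 5)*(w^2 + 2*w + 1) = (w - 5)*(w + 1)*(w + 1)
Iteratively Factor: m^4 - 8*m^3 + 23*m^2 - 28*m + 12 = (m - 2)*(m^3 - 6*m^2 + 11*m - 6) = (m - 3)*(m - 2)*(m^2 - 3*m + 2) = (m - 3)*(m - 2)^2*(m - 1)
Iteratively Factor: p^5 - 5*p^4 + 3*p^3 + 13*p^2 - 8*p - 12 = (p + 1)*(p^4 - 6*p^3 + 9*p^2 + 4*p - 12) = (p + 1)^2*(p^3 - 7*p^2 + 16*p - 12) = (p - 2)*(p + 1)^2*(p^2 - 5*p + 6) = (p - 2)^2*(p + 1)^2*(p - 3)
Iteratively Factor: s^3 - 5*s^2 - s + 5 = (s - 1)*(s^2 - 4*s - 5) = (s - 5)*(s - 1)*(s + 1)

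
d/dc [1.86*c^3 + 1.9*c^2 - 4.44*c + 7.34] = 5.58*c^2 + 3.8*c - 4.44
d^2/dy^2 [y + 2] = 0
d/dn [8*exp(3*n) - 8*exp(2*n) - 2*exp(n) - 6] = (24*exp(2*n) - 16*exp(n) - 2)*exp(n)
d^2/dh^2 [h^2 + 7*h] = 2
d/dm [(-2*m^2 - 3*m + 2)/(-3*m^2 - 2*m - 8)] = (-5*m^2 + 44*m + 28)/(9*m^4 + 12*m^3 + 52*m^2 + 32*m + 64)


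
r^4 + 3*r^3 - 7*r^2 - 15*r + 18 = (r - 2)*(r - 1)*(r + 3)^2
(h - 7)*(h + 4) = h^2 - 3*h - 28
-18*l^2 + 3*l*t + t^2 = (-3*l + t)*(6*l + t)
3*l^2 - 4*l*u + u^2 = (-3*l + u)*(-l + u)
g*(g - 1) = g^2 - g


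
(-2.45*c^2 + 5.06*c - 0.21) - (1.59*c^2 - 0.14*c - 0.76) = -4.04*c^2 + 5.2*c + 0.55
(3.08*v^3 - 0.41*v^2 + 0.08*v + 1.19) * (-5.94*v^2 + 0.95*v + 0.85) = -18.2952*v^5 + 5.3614*v^4 + 1.7533*v^3 - 7.3411*v^2 + 1.1985*v + 1.0115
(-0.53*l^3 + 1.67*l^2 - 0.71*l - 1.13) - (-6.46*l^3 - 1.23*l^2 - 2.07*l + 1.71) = 5.93*l^3 + 2.9*l^2 + 1.36*l - 2.84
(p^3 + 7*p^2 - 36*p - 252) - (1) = p^3 + 7*p^2 - 36*p - 253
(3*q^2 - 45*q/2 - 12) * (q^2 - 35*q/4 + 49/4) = 3*q^4 - 195*q^3/4 + 1773*q^2/8 - 1365*q/8 - 147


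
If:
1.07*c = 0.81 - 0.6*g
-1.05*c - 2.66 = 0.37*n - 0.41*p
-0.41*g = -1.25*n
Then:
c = 0.491857558051188*p - 3.38762214462692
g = 7.39125949125133 - 0.877145978524619*p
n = 2.42433311313044 - 0.287703880956075*p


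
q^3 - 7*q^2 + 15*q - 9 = (q - 3)^2*(q - 1)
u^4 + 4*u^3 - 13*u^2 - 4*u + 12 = (u - 2)*(u - 1)*(u + 1)*(u + 6)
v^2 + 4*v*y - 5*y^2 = (v - y)*(v + 5*y)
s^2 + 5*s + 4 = (s + 1)*(s + 4)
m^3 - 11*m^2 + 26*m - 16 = (m - 8)*(m - 2)*(m - 1)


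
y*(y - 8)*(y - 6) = y^3 - 14*y^2 + 48*y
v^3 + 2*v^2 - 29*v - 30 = (v - 5)*(v + 1)*(v + 6)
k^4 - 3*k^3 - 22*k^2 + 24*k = k*(k - 6)*(k - 1)*(k + 4)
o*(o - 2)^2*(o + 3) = o^4 - o^3 - 8*o^2 + 12*o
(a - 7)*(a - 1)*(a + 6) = a^3 - 2*a^2 - 41*a + 42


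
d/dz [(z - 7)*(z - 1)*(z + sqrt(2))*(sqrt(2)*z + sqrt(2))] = 4*sqrt(2)*z^3 - 21*sqrt(2)*z^2 + 6*z^2 - 28*z - 2*sqrt(2)*z - 2 + 7*sqrt(2)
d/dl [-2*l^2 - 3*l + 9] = -4*l - 3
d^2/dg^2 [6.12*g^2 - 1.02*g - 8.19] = 12.2400000000000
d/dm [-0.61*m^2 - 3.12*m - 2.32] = -1.22*m - 3.12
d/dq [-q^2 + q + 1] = 1 - 2*q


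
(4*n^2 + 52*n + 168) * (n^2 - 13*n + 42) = 4*n^4 - 340*n^2 + 7056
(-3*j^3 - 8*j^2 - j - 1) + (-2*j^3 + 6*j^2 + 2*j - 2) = -5*j^3 - 2*j^2 + j - 3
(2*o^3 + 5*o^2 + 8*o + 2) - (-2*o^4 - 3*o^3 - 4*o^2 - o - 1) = 2*o^4 + 5*o^3 + 9*o^2 + 9*o + 3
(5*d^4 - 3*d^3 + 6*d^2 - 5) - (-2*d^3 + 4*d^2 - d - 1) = 5*d^4 - d^3 + 2*d^2 + d - 4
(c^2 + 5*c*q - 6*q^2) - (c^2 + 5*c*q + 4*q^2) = -10*q^2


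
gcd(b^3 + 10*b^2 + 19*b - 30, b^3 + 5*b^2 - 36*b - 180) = b^2 + 11*b + 30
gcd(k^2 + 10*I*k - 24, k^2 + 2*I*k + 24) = k + 6*I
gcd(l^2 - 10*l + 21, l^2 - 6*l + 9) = l - 3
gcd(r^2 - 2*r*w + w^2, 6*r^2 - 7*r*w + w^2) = r - w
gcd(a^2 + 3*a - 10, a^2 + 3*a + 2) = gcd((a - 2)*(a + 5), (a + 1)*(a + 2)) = 1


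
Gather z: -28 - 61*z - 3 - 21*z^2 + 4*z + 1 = -21*z^2 - 57*z - 30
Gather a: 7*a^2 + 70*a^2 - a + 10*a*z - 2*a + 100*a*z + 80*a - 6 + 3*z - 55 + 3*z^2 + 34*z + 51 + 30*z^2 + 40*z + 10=77*a^2 + a*(110*z + 77) + 33*z^2 + 77*z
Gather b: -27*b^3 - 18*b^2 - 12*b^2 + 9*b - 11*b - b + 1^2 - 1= -27*b^3 - 30*b^2 - 3*b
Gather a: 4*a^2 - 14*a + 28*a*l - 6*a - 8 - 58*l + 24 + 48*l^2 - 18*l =4*a^2 + a*(28*l - 20) + 48*l^2 - 76*l + 16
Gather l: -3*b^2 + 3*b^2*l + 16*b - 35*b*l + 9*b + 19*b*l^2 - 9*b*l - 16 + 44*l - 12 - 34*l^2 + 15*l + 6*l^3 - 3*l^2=-3*b^2 + 25*b + 6*l^3 + l^2*(19*b - 37) + l*(3*b^2 - 44*b + 59) - 28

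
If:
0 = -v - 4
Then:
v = -4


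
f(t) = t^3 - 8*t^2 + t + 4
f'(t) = 3*t^2 - 16*t + 1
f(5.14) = -66.42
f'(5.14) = -1.98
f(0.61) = 1.86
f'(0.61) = -7.64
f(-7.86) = -983.68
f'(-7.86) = 312.10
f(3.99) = -55.85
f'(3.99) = -15.08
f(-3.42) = -132.99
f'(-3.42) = 90.81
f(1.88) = -15.75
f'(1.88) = -18.48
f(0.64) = 1.63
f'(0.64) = -8.01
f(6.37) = -55.77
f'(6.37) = 20.81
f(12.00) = 592.00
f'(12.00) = 241.00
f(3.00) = -38.00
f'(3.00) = -20.00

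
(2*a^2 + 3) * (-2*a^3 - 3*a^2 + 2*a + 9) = -4*a^5 - 6*a^4 - 2*a^3 + 9*a^2 + 6*a + 27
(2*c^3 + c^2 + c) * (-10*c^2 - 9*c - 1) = -20*c^5 - 28*c^4 - 21*c^3 - 10*c^2 - c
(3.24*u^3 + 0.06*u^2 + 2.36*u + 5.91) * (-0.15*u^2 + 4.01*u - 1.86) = -0.486*u^5 + 12.9834*u^4 - 6.1398*u^3 + 8.4655*u^2 + 19.3095*u - 10.9926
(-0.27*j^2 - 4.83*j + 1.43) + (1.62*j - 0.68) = -0.27*j^2 - 3.21*j + 0.75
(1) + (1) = 2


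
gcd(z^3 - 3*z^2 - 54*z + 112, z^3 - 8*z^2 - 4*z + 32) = z^2 - 10*z + 16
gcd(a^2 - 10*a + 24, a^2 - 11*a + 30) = a - 6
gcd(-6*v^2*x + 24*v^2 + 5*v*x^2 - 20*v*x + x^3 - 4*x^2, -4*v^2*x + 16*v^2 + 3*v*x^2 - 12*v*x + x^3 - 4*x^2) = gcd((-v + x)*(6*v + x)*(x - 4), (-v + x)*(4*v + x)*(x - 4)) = -v*x + 4*v + x^2 - 4*x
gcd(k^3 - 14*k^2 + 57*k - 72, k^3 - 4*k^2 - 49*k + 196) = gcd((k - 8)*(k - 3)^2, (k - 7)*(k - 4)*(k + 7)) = 1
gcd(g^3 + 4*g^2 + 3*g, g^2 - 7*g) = g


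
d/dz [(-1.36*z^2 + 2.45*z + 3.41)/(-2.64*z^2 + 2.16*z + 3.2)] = (3.5304*z^2 + 9.3008*z + 0.4744)/(6.9696*z^4 - 11.4048*z^3 - 12.2304*z^2 + 13.824*z + 10.24)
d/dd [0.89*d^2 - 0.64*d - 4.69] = 1.78*d - 0.64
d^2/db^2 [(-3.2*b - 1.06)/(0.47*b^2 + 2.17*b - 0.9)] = (-(0.94*b + 2.17)*(1.88*b + 4.34)*(3.2*b + 1.06) + (9.024*b + 14.8844)*(0.47*b^2 + 2.17*b - 0.9))/(0.47*b^2 + 2.17*b - 0.9)^3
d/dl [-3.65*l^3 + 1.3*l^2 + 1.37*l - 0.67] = -10.95*l^2 + 2.6*l + 1.37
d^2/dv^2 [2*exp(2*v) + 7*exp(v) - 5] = (8*exp(v) + 7)*exp(v)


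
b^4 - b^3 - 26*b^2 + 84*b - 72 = (b - 3)*(b - 2)^2*(b + 6)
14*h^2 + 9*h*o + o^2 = (2*h + o)*(7*h + o)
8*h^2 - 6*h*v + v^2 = (-4*h + v)*(-2*h + v)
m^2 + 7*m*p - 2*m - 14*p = (m - 2)*(m + 7*p)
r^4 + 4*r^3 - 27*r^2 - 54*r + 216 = (r - 3)^2*(r + 4)*(r + 6)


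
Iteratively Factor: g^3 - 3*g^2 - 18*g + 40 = (g - 5)*(g^2 + 2*g - 8) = (g - 5)*(g - 2)*(g + 4)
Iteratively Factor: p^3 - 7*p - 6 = (p - 3)*(p^2 + 3*p + 2) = (p - 3)*(p + 1)*(p + 2)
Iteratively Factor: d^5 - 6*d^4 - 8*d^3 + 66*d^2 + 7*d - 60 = (d + 1)*(d^4 - 7*d^3 - d^2 + 67*d - 60) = (d + 1)*(d + 3)*(d^3 - 10*d^2 + 29*d - 20) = (d - 5)*(d + 1)*(d + 3)*(d^2 - 5*d + 4) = (d - 5)*(d - 4)*(d + 1)*(d + 3)*(d - 1)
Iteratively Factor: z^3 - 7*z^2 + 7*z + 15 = (z + 1)*(z^2 - 8*z + 15) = (z - 5)*(z + 1)*(z - 3)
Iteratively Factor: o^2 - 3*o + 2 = (o - 2)*(o - 1)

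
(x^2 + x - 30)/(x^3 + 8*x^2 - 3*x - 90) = (x - 5)/(x^2 + 2*x - 15)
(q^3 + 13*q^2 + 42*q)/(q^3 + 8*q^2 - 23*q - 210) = q/(q - 5)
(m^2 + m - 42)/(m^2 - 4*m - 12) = (m + 7)/(m + 2)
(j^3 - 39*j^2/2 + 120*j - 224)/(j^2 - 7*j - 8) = (j^2 - 23*j/2 + 28)/(j + 1)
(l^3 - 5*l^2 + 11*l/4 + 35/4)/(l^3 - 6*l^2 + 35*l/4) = (l + 1)/l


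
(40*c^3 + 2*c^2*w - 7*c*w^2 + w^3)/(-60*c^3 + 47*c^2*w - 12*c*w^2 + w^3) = (2*c + w)/(-3*c + w)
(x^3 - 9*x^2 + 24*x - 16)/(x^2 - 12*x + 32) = (x^2 - 5*x + 4)/(x - 8)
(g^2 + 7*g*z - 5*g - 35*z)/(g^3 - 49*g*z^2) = (5 - g)/(g*(-g + 7*z))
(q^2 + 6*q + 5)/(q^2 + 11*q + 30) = (q + 1)/(q + 6)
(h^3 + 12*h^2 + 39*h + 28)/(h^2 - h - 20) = (h^2 + 8*h + 7)/(h - 5)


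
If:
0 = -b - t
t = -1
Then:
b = 1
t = -1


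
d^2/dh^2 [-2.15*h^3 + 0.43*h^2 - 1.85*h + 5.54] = 0.86 - 12.9*h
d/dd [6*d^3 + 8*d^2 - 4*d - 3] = 18*d^2 + 16*d - 4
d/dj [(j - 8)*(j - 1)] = 2*j - 9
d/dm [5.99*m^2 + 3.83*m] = 11.98*m + 3.83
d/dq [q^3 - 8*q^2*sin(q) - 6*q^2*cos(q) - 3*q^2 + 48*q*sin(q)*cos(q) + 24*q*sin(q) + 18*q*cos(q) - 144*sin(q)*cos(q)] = 6*q^2*sin(q) - 8*q^2*cos(q) + 3*q^2 - 34*q*sin(q) + 12*q*cos(q) + 48*q*cos(2*q) - 6*q + 24*sin(q) + 24*sin(2*q) + 18*cos(q) - 144*cos(2*q)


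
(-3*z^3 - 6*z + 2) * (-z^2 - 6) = 3*z^5 + 24*z^3 - 2*z^2 + 36*z - 12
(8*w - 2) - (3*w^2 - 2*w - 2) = -3*w^2 + 10*w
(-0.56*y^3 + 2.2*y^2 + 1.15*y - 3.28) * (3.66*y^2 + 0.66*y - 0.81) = -2.0496*y^5 + 7.6824*y^4 + 6.1146*y^3 - 13.0278*y^2 - 3.0963*y + 2.6568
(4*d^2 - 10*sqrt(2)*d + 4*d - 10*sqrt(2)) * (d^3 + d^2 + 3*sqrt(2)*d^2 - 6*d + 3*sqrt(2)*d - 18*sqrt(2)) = 4*d^5 + 2*sqrt(2)*d^4 + 8*d^4 - 80*d^3 + 4*sqrt(2)*d^3 - 144*d^2 - 10*sqrt(2)*d^2 - 12*sqrt(2)*d + 300*d + 360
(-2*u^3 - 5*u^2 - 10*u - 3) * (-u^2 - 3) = 2*u^5 + 5*u^4 + 16*u^3 + 18*u^2 + 30*u + 9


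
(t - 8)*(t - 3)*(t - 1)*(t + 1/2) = t^4 - 23*t^3/2 + 29*t^2 - 13*t/2 - 12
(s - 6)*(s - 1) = s^2 - 7*s + 6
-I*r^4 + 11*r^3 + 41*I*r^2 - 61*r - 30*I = (r + 2*I)*(r + 3*I)*(r + 5*I)*(-I*r + 1)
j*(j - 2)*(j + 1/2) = j^3 - 3*j^2/2 - j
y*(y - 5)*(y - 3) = y^3 - 8*y^2 + 15*y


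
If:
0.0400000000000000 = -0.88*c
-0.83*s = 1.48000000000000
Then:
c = -0.05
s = -1.78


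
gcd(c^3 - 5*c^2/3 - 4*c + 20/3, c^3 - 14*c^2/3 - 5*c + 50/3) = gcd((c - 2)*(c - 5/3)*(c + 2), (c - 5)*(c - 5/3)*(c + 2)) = c^2 + c/3 - 10/3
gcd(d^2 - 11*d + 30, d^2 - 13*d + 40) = d - 5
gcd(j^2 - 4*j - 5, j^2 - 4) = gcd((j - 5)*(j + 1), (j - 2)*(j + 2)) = 1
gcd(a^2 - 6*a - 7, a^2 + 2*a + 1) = a + 1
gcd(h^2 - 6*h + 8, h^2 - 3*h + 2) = h - 2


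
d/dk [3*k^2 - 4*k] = 6*k - 4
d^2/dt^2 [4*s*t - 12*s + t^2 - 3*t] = 2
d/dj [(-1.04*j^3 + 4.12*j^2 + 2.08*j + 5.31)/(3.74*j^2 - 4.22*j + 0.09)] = (-3.8896*j^4 + 8.7776*j^3 - 25.4464*j^2 - 38.9772*j + 22.5954)/(13.9876*j^4 - 31.5656*j^3 + 18.4816*j^2 - 0.7596*j + 0.0081)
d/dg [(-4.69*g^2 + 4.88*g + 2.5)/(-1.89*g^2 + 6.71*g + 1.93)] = (-22.2467*g^2 - 8.6534*g - 7.3566)/(3.5721*g^4 - 25.3638*g^3 + 37.7287*g^2 + 25.9006*g + 3.7249)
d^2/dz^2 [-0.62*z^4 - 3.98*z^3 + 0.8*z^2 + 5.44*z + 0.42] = -7.44*z^2 - 23.88*z + 1.6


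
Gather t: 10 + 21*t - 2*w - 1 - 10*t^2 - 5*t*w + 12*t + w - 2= -10*t^2 + t*(33 - 5*w) - w + 7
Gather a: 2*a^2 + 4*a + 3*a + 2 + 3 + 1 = 2*a^2 + 7*a + 6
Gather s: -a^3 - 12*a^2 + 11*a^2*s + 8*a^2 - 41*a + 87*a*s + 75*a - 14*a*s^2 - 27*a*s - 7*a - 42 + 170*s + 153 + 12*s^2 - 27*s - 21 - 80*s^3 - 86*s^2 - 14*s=-a^3 - 4*a^2 + 27*a - 80*s^3 + s^2*(-14*a - 74) + s*(11*a^2 + 60*a + 129) + 90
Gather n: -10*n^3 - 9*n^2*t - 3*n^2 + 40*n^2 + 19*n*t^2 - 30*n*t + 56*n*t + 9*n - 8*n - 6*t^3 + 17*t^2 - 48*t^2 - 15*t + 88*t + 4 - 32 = -10*n^3 + n^2*(37 - 9*t) + n*(19*t^2 + 26*t + 1) - 6*t^3 - 31*t^2 + 73*t - 28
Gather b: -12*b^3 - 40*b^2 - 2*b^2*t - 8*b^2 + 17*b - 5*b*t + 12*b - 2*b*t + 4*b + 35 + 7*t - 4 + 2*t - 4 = -12*b^3 + b^2*(-2*t - 48) + b*(33 - 7*t) + 9*t + 27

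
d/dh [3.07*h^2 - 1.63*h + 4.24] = 6.14*h - 1.63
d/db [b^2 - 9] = 2*b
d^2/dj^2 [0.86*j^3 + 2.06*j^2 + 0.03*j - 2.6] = 5.16*j + 4.12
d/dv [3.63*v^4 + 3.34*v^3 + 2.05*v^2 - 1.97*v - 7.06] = 14.52*v^3 + 10.02*v^2 + 4.1*v - 1.97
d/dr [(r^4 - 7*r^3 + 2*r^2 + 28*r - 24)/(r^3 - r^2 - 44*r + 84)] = (r^2 + 14*r + 9)/(r^2 + 14*r + 49)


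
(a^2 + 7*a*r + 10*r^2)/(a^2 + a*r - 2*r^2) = (-a - 5*r)/(-a + r)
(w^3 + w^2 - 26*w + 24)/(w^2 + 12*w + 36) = (w^2 - 5*w + 4)/(w + 6)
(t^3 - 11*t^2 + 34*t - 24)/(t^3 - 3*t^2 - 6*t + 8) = (t - 6)/(t + 2)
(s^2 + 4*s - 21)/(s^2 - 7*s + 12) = (s + 7)/(s - 4)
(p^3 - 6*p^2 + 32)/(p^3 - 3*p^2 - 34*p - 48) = (p^2 - 8*p + 16)/(p^2 - 5*p - 24)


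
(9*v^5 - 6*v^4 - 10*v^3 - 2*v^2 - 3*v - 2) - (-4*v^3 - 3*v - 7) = 9*v^5 - 6*v^4 - 6*v^3 - 2*v^2 + 5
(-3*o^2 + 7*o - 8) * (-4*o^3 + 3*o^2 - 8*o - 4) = 12*o^5 - 37*o^4 + 77*o^3 - 68*o^2 + 36*o + 32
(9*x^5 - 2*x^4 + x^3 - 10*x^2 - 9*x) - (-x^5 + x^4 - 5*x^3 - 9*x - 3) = 10*x^5 - 3*x^4 + 6*x^3 - 10*x^2 + 3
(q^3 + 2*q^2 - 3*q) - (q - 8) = q^3 + 2*q^2 - 4*q + 8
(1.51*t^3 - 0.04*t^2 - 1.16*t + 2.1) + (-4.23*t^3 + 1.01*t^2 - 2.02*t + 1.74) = -2.72*t^3 + 0.97*t^2 - 3.18*t + 3.84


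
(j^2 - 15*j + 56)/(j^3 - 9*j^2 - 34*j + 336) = 1/(j + 6)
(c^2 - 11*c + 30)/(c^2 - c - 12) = (-c^2 + 11*c - 30)/(-c^2 + c + 12)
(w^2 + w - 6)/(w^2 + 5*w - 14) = (w + 3)/(w + 7)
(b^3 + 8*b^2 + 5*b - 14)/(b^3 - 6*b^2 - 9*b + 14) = (b + 7)/(b - 7)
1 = 1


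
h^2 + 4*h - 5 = (h - 1)*(h + 5)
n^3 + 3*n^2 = n^2*(n + 3)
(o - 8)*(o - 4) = o^2 - 12*o + 32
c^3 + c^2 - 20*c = c*(c - 4)*(c + 5)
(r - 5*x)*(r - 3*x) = r^2 - 8*r*x + 15*x^2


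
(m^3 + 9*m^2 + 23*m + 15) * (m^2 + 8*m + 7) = m^5 + 17*m^4 + 102*m^3 + 262*m^2 + 281*m + 105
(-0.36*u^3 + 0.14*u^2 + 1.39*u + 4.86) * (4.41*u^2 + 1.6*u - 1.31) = -1.5876*u^5 + 0.0414000000000001*u^4 + 6.8255*u^3 + 23.4732*u^2 + 5.9551*u - 6.3666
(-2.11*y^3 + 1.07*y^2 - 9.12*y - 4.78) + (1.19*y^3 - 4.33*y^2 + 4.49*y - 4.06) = -0.92*y^3 - 3.26*y^2 - 4.63*y - 8.84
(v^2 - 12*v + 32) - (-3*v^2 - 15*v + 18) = 4*v^2 + 3*v + 14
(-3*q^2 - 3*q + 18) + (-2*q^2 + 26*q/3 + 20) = -5*q^2 + 17*q/3 + 38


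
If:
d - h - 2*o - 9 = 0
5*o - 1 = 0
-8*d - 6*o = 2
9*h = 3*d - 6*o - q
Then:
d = -2/5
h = -49/5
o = 1/5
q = 429/5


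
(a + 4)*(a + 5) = a^2 + 9*a + 20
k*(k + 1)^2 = k^3 + 2*k^2 + k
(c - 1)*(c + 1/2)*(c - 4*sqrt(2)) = c^3 - 4*sqrt(2)*c^2 - c^2/2 - c/2 + 2*sqrt(2)*c + 2*sqrt(2)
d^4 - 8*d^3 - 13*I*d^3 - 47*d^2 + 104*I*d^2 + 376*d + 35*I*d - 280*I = (d - 8)*(d - 7*I)*(d - 5*I)*(d - I)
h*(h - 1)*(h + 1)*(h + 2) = h^4 + 2*h^3 - h^2 - 2*h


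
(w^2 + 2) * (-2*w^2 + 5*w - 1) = -2*w^4 + 5*w^3 - 5*w^2 + 10*w - 2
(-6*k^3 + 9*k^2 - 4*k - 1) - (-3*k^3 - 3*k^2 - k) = -3*k^3 + 12*k^2 - 3*k - 1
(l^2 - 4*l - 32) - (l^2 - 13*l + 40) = 9*l - 72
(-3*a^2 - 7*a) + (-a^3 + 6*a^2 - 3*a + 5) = -a^3 + 3*a^2 - 10*a + 5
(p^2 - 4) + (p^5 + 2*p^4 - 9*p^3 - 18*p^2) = p^5 + 2*p^4 - 9*p^3 - 17*p^2 - 4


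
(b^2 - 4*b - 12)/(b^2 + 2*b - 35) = (b^2 - 4*b - 12)/(b^2 + 2*b - 35)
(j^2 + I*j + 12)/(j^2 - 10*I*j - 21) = (j + 4*I)/(j - 7*I)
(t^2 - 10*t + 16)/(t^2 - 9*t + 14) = (t - 8)/(t - 7)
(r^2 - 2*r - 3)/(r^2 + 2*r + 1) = (r - 3)/(r + 1)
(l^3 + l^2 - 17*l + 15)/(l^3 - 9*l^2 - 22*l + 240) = (l^2 - 4*l + 3)/(l^2 - 14*l + 48)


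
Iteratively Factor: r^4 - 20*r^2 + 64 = (r - 2)*(r^3 + 2*r^2 - 16*r - 32) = (r - 4)*(r - 2)*(r^2 + 6*r + 8) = (r - 4)*(r - 2)*(r + 2)*(r + 4)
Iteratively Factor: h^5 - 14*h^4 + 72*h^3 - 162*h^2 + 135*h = (h - 3)*(h^4 - 11*h^3 + 39*h^2 - 45*h) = (h - 3)^2*(h^3 - 8*h^2 + 15*h) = (h - 5)*(h - 3)^2*(h^2 - 3*h) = h*(h - 5)*(h - 3)^2*(h - 3)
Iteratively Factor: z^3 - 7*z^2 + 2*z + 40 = (z - 4)*(z^2 - 3*z - 10) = (z - 4)*(z + 2)*(z - 5)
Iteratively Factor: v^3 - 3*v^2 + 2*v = (v - 2)*(v^2 - v) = (v - 2)*(v - 1)*(v)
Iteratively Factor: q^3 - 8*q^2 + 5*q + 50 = (q - 5)*(q^2 - 3*q - 10) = (q - 5)*(q + 2)*(q - 5)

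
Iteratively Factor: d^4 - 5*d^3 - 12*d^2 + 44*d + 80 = (d + 2)*(d^3 - 7*d^2 + 2*d + 40) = (d - 4)*(d + 2)*(d^2 - 3*d - 10) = (d - 5)*(d - 4)*(d + 2)*(d + 2)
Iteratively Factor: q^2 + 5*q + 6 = (q + 3)*(q + 2)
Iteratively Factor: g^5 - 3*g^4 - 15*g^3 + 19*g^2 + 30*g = (g + 1)*(g^4 - 4*g^3 - 11*g^2 + 30*g) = (g - 5)*(g + 1)*(g^3 + g^2 - 6*g) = (g - 5)*(g - 2)*(g + 1)*(g^2 + 3*g) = g*(g - 5)*(g - 2)*(g + 1)*(g + 3)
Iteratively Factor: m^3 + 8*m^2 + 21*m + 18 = (m + 2)*(m^2 + 6*m + 9) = (m + 2)*(m + 3)*(m + 3)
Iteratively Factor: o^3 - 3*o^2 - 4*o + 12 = (o - 3)*(o^2 - 4) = (o - 3)*(o + 2)*(o - 2)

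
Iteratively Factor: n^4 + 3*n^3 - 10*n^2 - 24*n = (n + 4)*(n^3 - n^2 - 6*n) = (n + 2)*(n + 4)*(n^2 - 3*n) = n*(n + 2)*(n + 4)*(n - 3)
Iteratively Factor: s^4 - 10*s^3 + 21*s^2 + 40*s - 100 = (s - 2)*(s^3 - 8*s^2 + 5*s + 50) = (s - 5)*(s - 2)*(s^2 - 3*s - 10) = (s - 5)^2*(s - 2)*(s + 2)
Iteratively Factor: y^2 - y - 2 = (y - 2)*(y + 1)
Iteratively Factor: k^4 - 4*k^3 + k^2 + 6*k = (k - 2)*(k^3 - 2*k^2 - 3*k) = (k - 2)*(k + 1)*(k^2 - 3*k) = k*(k - 2)*(k + 1)*(k - 3)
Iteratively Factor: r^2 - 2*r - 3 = (r - 3)*(r + 1)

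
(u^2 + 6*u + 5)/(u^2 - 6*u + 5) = (u^2 + 6*u + 5)/(u^2 - 6*u + 5)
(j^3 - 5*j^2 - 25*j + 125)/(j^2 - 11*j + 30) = (j^2 - 25)/(j - 6)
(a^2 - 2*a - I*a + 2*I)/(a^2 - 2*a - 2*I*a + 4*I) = (a - I)/(a - 2*I)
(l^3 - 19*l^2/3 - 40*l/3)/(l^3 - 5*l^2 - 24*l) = (l + 5/3)/(l + 3)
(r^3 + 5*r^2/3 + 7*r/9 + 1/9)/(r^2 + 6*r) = (9*r^3 + 15*r^2 + 7*r + 1)/(9*r*(r + 6))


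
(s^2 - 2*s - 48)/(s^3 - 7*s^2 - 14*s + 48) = (s + 6)/(s^2 + s - 6)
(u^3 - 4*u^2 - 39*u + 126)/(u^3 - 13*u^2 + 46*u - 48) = (u^2 - u - 42)/(u^2 - 10*u + 16)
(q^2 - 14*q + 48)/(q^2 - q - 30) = (q - 8)/(q + 5)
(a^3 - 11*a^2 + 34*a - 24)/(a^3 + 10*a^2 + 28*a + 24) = (a^3 - 11*a^2 + 34*a - 24)/(a^3 + 10*a^2 + 28*a + 24)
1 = 1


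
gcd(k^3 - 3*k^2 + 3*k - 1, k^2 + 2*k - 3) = k - 1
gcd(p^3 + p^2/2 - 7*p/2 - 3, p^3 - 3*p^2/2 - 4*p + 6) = p - 2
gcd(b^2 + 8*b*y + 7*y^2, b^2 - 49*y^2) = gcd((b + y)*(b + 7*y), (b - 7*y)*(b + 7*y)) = b + 7*y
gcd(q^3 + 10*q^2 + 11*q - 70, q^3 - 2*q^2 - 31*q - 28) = 1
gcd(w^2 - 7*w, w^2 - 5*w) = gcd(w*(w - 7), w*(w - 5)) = w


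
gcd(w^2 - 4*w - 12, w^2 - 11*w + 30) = w - 6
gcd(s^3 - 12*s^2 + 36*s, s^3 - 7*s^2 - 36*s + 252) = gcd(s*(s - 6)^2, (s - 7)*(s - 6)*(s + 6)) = s - 6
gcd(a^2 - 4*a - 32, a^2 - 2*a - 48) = a - 8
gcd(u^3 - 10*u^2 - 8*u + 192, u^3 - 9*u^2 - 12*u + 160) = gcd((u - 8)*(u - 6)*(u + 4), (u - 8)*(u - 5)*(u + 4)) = u^2 - 4*u - 32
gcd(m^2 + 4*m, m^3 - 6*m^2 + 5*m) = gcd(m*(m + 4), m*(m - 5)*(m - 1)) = m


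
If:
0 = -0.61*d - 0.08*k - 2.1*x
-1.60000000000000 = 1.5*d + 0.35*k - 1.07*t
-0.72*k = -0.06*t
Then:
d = -3.38924136505188*x - 0.0165398183204331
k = 0.126116114693303 - 0.407034591479409*x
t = 1.51339337631963 - 4.88441509775291*x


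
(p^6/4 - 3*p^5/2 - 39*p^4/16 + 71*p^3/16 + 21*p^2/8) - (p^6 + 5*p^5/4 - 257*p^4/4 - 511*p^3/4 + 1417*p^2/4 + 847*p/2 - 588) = -3*p^6/4 - 11*p^5/4 + 989*p^4/16 + 2115*p^3/16 - 2813*p^2/8 - 847*p/2 + 588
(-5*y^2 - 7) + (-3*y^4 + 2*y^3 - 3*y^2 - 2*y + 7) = -3*y^4 + 2*y^3 - 8*y^2 - 2*y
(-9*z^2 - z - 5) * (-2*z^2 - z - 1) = 18*z^4 + 11*z^3 + 20*z^2 + 6*z + 5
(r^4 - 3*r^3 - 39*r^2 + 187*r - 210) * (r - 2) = r^5 - 5*r^4 - 33*r^3 + 265*r^2 - 584*r + 420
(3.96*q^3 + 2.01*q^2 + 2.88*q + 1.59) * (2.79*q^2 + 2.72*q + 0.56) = 11.0484*q^5 + 16.3791*q^4 + 15.72*q^3 + 13.3953*q^2 + 5.9376*q + 0.8904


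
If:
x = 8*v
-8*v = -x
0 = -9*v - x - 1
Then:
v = -1/17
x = -8/17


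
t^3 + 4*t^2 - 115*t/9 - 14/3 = (t - 7/3)*(t + 1/3)*(t + 6)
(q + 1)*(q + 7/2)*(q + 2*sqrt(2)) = q^3 + 2*sqrt(2)*q^2 + 9*q^2/2 + 7*q/2 + 9*sqrt(2)*q + 7*sqrt(2)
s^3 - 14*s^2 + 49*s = s*(s - 7)^2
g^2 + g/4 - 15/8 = (g - 5/4)*(g + 3/2)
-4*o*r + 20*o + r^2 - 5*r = (-4*o + r)*(r - 5)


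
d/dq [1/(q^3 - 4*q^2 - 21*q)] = (-3*q^2 + 8*q + 21)/(q^2*(-q^2 + 4*q + 21)^2)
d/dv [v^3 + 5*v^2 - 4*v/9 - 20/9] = 3*v^2 + 10*v - 4/9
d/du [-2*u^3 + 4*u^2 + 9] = 2*u*(4 - 3*u)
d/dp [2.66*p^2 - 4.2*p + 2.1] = 5.32*p - 4.2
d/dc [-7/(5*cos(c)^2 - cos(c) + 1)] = 7*(1 - 10*cos(c))*sin(c)/(5*sin(c)^2 + cos(c) - 6)^2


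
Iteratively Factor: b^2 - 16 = (b - 4)*(b + 4)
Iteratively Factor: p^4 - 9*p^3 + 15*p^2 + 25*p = (p - 5)*(p^3 - 4*p^2 - 5*p) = (p - 5)^2*(p^2 + p) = (p - 5)^2*(p + 1)*(p)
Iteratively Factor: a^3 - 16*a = (a)*(a^2 - 16) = a*(a + 4)*(a - 4)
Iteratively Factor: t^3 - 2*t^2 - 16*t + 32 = (t - 2)*(t^2 - 16) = (t - 2)*(t + 4)*(t - 4)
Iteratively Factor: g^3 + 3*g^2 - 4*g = (g)*(g^2 + 3*g - 4) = g*(g - 1)*(g + 4)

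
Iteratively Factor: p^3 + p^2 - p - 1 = (p + 1)*(p^2 - 1) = (p - 1)*(p + 1)*(p + 1)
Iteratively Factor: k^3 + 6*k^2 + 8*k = (k + 4)*(k^2 + 2*k) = (k + 2)*(k + 4)*(k)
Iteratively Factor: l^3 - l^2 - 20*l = (l - 5)*(l^2 + 4*l) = l*(l - 5)*(l + 4)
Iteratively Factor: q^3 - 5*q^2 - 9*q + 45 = (q - 3)*(q^2 - 2*q - 15) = (q - 3)*(q + 3)*(q - 5)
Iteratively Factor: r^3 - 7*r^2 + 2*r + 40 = (r + 2)*(r^2 - 9*r + 20) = (r - 4)*(r + 2)*(r - 5)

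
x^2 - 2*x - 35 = (x - 7)*(x + 5)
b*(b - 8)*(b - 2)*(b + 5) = b^4 - 5*b^3 - 34*b^2 + 80*b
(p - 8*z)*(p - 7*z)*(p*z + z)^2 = p^4*z^2 - 15*p^3*z^3 + 2*p^3*z^2 + 56*p^2*z^4 - 30*p^2*z^3 + p^2*z^2 + 112*p*z^4 - 15*p*z^3 + 56*z^4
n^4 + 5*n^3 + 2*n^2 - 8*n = n*(n - 1)*(n + 2)*(n + 4)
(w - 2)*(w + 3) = w^2 + w - 6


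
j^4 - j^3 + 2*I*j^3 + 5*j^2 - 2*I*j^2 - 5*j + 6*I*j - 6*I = (j - 1)*(j - 2*I)*(j + I)*(j + 3*I)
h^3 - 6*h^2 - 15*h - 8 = (h - 8)*(h + 1)^2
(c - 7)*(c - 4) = c^2 - 11*c + 28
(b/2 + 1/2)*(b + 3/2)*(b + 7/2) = b^3/2 + 3*b^2 + 41*b/8 + 21/8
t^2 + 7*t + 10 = (t + 2)*(t + 5)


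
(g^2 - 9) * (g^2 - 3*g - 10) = g^4 - 3*g^3 - 19*g^2 + 27*g + 90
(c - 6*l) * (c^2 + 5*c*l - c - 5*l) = c^3 - c^2*l - c^2 - 30*c*l^2 + c*l + 30*l^2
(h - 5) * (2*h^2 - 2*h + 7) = 2*h^3 - 12*h^2 + 17*h - 35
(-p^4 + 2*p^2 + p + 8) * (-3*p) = 3*p^5 - 6*p^3 - 3*p^2 - 24*p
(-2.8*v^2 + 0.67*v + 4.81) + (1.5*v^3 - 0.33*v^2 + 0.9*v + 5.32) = 1.5*v^3 - 3.13*v^2 + 1.57*v + 10.13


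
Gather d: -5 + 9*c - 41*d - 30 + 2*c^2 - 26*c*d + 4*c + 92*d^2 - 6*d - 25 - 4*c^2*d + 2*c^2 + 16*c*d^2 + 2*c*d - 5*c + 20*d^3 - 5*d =4*c^2 + 8*c + 20*d^3 + d^2*(16*c + 92) + d*(-4*c^2 - 24*c - 52) - 60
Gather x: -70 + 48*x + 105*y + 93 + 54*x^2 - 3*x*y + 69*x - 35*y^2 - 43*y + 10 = 54*x^2 + x*(117 - 3*y) - 35*y^2 + 62*y + 33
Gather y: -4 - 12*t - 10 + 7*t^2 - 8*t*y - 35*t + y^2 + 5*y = 7*t^2 - 47*t + y^2 + y*(5 - 8*t) - 14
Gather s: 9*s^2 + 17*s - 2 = 9*s^2 + 17*s - 2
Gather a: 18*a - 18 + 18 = 18*a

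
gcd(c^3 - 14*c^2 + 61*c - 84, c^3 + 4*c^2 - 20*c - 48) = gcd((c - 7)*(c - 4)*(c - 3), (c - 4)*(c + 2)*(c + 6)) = c - 4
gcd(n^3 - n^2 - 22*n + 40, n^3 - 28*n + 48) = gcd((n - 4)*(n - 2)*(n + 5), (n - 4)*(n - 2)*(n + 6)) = n^2 - 6*n + 8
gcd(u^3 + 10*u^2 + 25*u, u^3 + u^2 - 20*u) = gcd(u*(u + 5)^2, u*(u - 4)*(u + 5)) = u^2 + 5*u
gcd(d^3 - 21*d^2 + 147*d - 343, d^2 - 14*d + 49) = d^2 - 14*d + 49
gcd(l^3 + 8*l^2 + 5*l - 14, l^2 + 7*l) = l + 7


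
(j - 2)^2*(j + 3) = j^3 - j^2 - 8*j + 12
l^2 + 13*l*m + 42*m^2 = (l + 6*m)*(l + 7*m)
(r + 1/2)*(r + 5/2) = r^2 + 3*r + 5/4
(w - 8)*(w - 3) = w^2 - 11*w + 24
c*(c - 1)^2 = c^3 - 2*c^2 + c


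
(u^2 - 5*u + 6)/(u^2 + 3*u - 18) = (u - 2)/(u + 6)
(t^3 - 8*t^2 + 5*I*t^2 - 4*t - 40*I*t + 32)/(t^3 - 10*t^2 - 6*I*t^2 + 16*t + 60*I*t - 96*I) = (t^2 + 5*I*t - 4)/(t^2 + t*(-2 - 6*I) + 12*I)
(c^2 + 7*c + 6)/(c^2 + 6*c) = (c + 1)/c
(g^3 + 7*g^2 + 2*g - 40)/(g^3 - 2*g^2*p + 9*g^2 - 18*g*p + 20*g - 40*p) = (2 - g)/(-g + 2*p)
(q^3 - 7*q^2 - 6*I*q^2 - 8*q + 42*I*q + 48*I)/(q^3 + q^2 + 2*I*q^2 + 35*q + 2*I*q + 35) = (q^2 + q*(-8 - 6*I) + 48*I)/(q^2 + 2*I*q + 35)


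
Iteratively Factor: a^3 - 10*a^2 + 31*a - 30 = (a - 2)*(a^2 - 8*a + 15) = (a - 3)*(a - 2)*(a - 5)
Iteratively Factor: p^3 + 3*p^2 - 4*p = (p - 1)*(p^2 + 4*p) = (p - 1)*(p + 4)*(p)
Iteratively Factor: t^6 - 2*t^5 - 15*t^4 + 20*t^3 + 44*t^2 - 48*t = (t)*(t^5 - 2*t^4 - 15*t^3 + 20*t^2 + 44*t - 48) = t*(t - 4)*(t^4 + 2*t^3 - 7*t^2 - 8*t + 12) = t*(t - 4)*(t + 3)*(t^3 - t^2 - 4*t + 4) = t*(t - 4)*(t - 1)*(t + 3)*(t^2 - 4) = t*(t - 4)*(t - 1)*(t + 2)*(t + 3)*(t - 2)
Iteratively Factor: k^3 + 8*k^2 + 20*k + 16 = (k + 2)*(k^2 + 6*k + 8) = (k + 2)^2*(k + 4)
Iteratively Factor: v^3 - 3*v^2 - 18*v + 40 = (v - 5)*(v^2 + 2*v - 8) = (v - 5)*(v - 2)*(v + 4)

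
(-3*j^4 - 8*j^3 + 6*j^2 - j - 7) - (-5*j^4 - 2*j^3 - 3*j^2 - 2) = 2*j^4 - 6*j^3 + 9*j^2 - j - 5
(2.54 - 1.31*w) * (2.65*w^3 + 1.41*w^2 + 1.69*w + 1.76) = -3.4715*w^4 + 4.8839*w^3 + 1.3675*w^2 + 1.987*w + 4.4704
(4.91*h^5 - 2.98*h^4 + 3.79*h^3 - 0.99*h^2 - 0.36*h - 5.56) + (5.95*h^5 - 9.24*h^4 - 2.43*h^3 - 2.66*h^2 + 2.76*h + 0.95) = 10.86*h^5 - 12.22*h^4 + 1.36*h^3 - 3.65*h^2 + 2.4*h - 4.61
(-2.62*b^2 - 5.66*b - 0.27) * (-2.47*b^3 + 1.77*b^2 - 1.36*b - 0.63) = 6.4714*b^5 + 9.3428*b^4 - 5.7881*b^3 + 8.8703*b^2 + 3.933*b + 0.1701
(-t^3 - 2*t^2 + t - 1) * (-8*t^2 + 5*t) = 8*t^5 + 11*t^4 - 18*t^3 + 13*t^2 - 5*t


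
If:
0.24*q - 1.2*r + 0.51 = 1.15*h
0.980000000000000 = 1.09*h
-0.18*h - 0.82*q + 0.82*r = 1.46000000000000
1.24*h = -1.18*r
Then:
No Solution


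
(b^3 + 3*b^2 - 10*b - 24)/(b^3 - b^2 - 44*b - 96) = (b^2 - b - 6)/(b^2 - 5*b - 24)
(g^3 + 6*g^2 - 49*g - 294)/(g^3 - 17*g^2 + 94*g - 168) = (g^2 + 13*g + 42)/(g^2 - 10*g + 24)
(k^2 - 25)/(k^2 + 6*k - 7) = (k^2 - 25)/(k^2 + 6*k - 7)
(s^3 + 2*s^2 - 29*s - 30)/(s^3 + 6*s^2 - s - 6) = (s - 5)/(s - 1)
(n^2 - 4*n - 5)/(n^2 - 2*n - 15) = (n + 1)/(n + 3)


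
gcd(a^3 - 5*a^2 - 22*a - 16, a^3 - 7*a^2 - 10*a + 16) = a^2 - 6*a - 16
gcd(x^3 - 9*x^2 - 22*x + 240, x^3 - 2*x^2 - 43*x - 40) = x^2 - 3*x - 40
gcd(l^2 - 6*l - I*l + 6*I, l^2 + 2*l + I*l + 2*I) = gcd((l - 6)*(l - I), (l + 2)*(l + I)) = 1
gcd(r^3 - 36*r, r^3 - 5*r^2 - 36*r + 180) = r^2 - 36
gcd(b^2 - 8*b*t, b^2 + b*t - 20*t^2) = 1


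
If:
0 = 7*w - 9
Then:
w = 9/7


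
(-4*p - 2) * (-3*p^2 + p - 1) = 12*p^3 + 2*p^2 + 2*p + 2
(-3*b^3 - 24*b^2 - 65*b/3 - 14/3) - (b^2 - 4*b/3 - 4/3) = -3*b^3 - 25*b^2 - 61*b/3 - 10/3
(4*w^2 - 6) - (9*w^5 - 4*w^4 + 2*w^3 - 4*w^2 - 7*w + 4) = -9*w^5 + 4*w^4 - 2*w^3 + 8*w^2 + 7*w - 10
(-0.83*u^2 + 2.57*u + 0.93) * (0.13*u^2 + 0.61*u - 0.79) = -0.1079*u^4 - 0.1722*u^3 + 2.3443*u^2 - 1.463*u - 0.7347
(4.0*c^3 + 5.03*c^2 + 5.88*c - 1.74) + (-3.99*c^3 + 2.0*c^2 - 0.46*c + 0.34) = 0.00999999999999979*c^3 + 7.03*c^2 + 5.42*c - 1.4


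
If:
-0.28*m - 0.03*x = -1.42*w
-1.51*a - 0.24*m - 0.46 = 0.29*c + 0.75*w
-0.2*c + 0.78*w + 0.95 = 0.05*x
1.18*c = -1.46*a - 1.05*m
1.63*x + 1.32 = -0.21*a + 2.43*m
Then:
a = 0.08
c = 3.05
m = -3.54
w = -0.83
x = -6.10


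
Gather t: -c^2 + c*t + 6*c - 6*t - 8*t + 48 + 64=-c^2 + 6*c + t*(c - 14) + 112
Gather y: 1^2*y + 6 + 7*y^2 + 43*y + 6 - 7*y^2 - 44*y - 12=0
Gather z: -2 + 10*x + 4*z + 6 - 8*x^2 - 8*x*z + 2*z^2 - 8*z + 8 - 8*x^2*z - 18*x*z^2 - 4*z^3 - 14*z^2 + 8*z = -8*x^2 + 10*x - 4*z^3 + z^2*(-18*x - 12) + z*(-8*x^2 - 8*x + 4) + 12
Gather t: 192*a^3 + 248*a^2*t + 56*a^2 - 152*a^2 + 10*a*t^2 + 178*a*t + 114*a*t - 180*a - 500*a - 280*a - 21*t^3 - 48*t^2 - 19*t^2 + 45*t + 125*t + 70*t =192*a^3 - 96*a^2 - 960*a - 21*t^3 + t^2*(10*a - 67) + t*(248*a^2 + 292*a + 240)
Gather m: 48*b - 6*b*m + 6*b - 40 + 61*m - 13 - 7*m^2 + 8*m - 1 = 54*b - 7*m^2 + m*(69 - 6*b) - 54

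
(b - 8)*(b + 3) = b^2 - 5*b - 24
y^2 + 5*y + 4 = (y + 1)*(y + 4)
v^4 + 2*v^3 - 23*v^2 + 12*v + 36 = (v - 3)*(v - 2)*(v + 1)*(v + 6)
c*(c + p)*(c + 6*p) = c^3 + 7*c^2*p + 6*c*p^2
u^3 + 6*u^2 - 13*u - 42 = (u - 3)*(u + 2)*(u + 7)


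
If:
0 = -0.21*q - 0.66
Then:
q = -3.14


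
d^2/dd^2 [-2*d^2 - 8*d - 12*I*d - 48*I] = -4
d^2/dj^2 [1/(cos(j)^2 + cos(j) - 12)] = (-4*sin(j)^4 + 51*sin(j)^2 - 33*cos(j)/4 - 3*cos(3*j)/4 - 21)/((cos(j) - 3)^3*(cos(j) + 4)^3)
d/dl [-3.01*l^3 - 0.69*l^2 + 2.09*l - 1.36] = -9.03*l^2 - 1.38*l + 2.09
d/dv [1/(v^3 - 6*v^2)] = 3*(4 - v)/(v^3*(v - 6)^2)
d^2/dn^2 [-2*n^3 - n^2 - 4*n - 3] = -12*n - 2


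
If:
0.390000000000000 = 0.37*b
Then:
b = 1.05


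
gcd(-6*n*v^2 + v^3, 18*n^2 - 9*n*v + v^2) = -6*n + v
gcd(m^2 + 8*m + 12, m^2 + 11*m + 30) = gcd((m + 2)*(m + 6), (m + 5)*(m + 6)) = m + 6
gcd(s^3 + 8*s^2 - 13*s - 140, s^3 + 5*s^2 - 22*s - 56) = s^2 + 3*s - 28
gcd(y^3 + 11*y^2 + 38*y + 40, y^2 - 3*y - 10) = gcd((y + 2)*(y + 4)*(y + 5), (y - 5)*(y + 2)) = y + 2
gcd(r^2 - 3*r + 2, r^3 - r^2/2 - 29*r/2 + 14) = r - 1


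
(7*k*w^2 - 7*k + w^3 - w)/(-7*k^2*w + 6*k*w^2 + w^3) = (w^2 - 1)/(w*(-k + w))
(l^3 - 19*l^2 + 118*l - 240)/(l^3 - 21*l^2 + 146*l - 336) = (l - 5)/(l - 7)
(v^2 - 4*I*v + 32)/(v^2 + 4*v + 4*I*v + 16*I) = (v - 8*I)/(v + 4)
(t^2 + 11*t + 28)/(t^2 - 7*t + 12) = (t^2 + 11*t + 28)/(t^2 - 7*t + 12)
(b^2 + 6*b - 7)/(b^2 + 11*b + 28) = (b - 1)/(b + 4)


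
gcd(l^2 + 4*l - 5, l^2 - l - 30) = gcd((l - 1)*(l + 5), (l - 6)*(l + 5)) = l + 5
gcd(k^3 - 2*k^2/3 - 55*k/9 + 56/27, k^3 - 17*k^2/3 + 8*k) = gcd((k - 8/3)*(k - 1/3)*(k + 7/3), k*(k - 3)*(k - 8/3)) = k - 8/3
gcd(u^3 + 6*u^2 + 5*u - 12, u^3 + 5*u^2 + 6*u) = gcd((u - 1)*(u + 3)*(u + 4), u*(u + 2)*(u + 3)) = u + 3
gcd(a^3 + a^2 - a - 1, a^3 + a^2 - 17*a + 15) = a - 1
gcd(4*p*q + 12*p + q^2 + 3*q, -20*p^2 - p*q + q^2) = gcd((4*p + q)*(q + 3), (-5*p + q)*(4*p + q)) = 4*p + q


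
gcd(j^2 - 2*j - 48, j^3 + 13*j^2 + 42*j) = j + 6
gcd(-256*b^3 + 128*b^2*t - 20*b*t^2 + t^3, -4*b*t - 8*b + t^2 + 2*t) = -4*b + t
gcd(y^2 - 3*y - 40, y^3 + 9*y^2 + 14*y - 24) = 1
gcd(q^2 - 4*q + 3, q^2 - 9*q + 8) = q - 1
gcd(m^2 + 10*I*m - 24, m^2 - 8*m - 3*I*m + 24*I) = 1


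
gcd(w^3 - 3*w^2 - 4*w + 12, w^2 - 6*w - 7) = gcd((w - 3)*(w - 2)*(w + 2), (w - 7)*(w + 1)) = 1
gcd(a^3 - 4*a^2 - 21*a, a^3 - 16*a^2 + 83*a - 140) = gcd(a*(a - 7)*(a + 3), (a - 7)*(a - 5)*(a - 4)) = a - 7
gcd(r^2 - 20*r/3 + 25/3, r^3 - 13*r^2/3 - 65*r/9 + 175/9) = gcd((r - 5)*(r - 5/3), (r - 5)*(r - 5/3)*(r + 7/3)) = r^2 - 20*r/3 + 25/3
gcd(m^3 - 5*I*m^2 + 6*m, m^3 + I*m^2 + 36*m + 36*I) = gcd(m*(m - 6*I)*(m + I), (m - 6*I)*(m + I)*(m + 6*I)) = m^2 - 5*I*m + 6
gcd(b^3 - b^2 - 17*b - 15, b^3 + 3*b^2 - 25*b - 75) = b^2 - 2*b - 15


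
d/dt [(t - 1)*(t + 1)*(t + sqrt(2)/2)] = 3*t^2 + sqrt(2)*t - 1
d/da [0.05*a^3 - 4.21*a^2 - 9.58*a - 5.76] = 0.15*a^2 - 8.42*a - 9.58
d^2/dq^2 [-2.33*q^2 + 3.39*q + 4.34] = -4.66000000000000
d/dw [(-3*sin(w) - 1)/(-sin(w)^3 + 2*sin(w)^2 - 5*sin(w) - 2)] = (-6*sin(w)^3 + 3*sin(w)^2 + 4*sin(w) + 1)*cos(w)/(sin(w)^3 - 2*sin(w)^2 + 5*sin(w) + 2)^2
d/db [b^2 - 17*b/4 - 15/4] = 2*b - 17/4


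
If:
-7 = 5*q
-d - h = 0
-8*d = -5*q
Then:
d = -7/8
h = 7/8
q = -7/5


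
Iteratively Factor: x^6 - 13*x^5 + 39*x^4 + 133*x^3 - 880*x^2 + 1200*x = (x)*(x^5 - 13*x^4 + 39*x^3 + 133*x^2 - 880*x + 1200) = x*(x + 4)*(x^4 - 17*x^3 + 107*x^2 - 295*x + 300) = x*(x - 4)*(x + 4)*(x^3 - 13*x^2 + 55*x - 75) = x*(x - 5)*(x - 4)*(x + 4)*(x^2 - 8*x + 15) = x*(x - 5)*(x - 4)*(x - 3)*(x + 4)*(x - 5)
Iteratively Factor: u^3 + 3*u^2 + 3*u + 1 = (u + 1)*(u^2 + 2*u + 1) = (u + 1)^2*(u + 1)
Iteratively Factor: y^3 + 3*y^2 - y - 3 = (y + 3)*(y^2 - 1) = (y + 1)*(y + 3)*(y - 1)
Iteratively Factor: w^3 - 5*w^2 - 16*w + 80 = (w + 4)*(w^2 - 9*w + 20) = (w - 4)*(w + 4)*(w - 5)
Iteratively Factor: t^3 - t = (t)*(t^2 - 1) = t*(t + 1)*(t - 1)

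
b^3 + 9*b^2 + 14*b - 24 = (b - 1)*(b + 4)*(b + 6)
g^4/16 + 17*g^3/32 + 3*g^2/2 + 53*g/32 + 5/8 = (g/4 + 1/4)*(g/4 + 1)*(g + 1)*(g + 5/2)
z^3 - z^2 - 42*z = z*(z - 7)*(z + 6)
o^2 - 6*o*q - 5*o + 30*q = (o - 5)*(o - 6*q)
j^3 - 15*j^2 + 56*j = j*(j - 8)*(j - 7)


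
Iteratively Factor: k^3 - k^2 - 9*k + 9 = (k - 1)*(k^2 - 9) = (k - 3)*(k - 1)*(k + 3)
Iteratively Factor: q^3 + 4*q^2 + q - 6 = (q + 3)*(q^2 + q - 2) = (q - 1)*(q + 3)*(q + 2)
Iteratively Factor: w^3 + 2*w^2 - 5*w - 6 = (w + 1)*(w^2 + w - 6) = (w - 2)*(w + 1)*(w + 3)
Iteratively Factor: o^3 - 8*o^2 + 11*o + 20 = (o - 5)*(o^2 - 3*o - 4) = (o - 5)*(o + 1)*(o - 4)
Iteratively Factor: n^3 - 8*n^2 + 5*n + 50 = (n + 2)*(n^2 - 10*n + 25) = (n - 5)*(n + 2)*(n - 5)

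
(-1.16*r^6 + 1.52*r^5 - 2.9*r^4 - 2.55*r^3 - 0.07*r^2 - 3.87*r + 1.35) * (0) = 0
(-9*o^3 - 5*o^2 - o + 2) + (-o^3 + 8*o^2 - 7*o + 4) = -10*o^3 + 3*o^2 - 8*o + 6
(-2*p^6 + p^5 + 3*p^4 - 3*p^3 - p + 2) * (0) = 0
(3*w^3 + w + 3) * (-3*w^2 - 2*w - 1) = -9*w^5 - 6*w^4 - 6*w^3 - 11*w^2 - 7*w - 3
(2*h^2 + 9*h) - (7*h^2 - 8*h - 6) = -5*h^2 + 17*h + 6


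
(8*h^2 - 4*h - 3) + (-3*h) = 8*h^2 - 7*h - 3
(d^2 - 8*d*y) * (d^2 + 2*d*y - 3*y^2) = d^4 - 6*d^3*y - 19*d^2*y^2 + 24*d*y^3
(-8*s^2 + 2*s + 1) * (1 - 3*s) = 24*s^3 - 14*s^2 - s + 1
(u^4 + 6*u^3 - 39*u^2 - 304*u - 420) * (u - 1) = u^5 + 5*u^4 - 45*u^3 - 265*u^2 - 116*u + 420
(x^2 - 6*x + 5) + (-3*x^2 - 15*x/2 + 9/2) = -2*x^2 - 27*x/2 + 19/2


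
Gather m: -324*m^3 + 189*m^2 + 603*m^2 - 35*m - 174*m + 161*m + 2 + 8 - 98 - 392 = -324*m^3 + 792*m^2 - 48*m - 480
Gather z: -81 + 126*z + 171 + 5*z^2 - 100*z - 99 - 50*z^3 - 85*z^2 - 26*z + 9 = -50*z^3 - 80*z^2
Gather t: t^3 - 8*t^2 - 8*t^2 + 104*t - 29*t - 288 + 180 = t^3 - 16*t^2 + 75*t - 108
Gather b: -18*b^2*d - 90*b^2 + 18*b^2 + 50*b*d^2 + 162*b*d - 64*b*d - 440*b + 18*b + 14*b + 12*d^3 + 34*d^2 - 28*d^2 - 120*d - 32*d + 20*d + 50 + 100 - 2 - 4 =b^2*(-18*d - 72) + b*(50*d^2 + 98*d - 408) + 12*d^3 + 6*d^2 - 132*d + 144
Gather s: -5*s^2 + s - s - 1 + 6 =5 - 5*s^2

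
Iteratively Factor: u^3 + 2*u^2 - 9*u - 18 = (u + 2)*(u^2 - 9) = (u - 3)*(u + 2)*(u + 3)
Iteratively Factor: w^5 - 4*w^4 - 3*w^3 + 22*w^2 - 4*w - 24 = (w - 2)*(w^4 - 2*w^3 - 7*w^2 + 8*w + 12) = (w - 3)*(w - 2)*(w^3 + w^2 - 4*w - 4) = (w - 3)*(w - 2)^2*(w^2 + 3*w + 2) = (w - 3)*(w - 2)^2*(w + 1)*(w + 2)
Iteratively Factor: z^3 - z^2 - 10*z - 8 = (z + 2)*(z^2 - 3*z - 4) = (z - 4)*(z + 2)*(z + 1)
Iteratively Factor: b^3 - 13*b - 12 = (b + 1)*(b^2 - b - 12) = (b + 1)*(b + 3)*(b - 4)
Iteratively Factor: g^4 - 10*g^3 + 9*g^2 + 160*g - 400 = (g + 4)*(g^3 - 14*g^2 + 65*g - 100) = (g - 5)*(g + 4)*(g^2 - 9*g + 20) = (g - 5)^2*(g + 4)*(g - 4)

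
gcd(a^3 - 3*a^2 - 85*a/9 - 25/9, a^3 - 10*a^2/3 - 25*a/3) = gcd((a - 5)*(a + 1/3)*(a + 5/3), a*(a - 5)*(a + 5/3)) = a^2 - 10*a/3 - 25/3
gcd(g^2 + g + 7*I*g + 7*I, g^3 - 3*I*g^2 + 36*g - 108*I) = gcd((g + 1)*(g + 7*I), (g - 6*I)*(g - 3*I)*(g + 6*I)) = 1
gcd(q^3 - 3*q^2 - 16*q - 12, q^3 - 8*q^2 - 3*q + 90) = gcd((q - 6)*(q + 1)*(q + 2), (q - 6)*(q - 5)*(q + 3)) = q - 6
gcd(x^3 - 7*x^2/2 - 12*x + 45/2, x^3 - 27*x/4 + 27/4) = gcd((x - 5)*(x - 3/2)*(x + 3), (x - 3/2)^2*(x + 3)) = x^2 + 3*x/2 - 9/2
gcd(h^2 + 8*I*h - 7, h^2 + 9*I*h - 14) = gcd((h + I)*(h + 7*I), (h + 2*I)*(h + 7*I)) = h + 7*I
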